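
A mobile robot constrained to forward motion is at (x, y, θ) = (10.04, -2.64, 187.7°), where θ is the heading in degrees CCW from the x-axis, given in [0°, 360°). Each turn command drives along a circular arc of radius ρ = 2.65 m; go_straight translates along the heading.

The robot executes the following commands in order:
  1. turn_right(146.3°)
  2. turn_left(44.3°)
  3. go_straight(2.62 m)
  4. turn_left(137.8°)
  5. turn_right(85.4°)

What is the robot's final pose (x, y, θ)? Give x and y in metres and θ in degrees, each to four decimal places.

(0.9584, 8.4464, 138.1000°)

set_pose: (x, y, θ) = (10.0400, -2.6400, 187.7000°), ρ = 2.65
turn_right(146.3°): centre at ρ to the right, rotate −146.3° → (7.9325, 1.9739, 41.4000°)
turn_left(44.3°): centre at ρ to the left, rotate +44.3° → (8.8225, 3.7630, 85.7000°)
go_straight(2.62): x += 2.62·cos θ, y += 2.62·sin θ → (9.0190, 6.3756, 85.7000°)
turn_left(137.8°): centre at ρ to the left, rotate +137.8° → (4.5523, 8.4966, 223.5000°)
turn_right(85.4°): centre at ρ to the right, rotate −85.4° → (0.9584, 8.4464, 138.1000°)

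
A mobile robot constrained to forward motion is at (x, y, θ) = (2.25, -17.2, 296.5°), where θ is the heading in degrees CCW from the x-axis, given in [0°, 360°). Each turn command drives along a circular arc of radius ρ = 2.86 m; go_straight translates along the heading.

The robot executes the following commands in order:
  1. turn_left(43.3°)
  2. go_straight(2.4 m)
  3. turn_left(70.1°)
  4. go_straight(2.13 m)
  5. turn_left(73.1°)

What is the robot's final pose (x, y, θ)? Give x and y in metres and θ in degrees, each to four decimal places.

(10.8325, -13.5656, 123.0000°)

set_pose: (x, y, θ) = (2.2500, -17.2000, 296.5000°), ρ = 2.86
turn_left(43.3°): centre at ρ to the left, rotate +43.3° → (3.8220, -18.6080, 339.8000°)
go_straight(2.4): x += 2.4·cos θ, y += 2.4·sin θ → (6.0743, -19.4367, 339.8000°)
turn_left(70.1°): centre at ρ to the left, rotate +70.1° → (9.2496, -18.5948, 409.9000° ≡ 49.9000°)
go_straight(2.13): x += 2.13·cos θ, y += 2.13·sin θ → (10.6216, -16.9655, 49.9000°)
turn_left(73.1°): centre at ρ to the left, rotate +73.1° → (10.8325, -13.5656, 123.0000°)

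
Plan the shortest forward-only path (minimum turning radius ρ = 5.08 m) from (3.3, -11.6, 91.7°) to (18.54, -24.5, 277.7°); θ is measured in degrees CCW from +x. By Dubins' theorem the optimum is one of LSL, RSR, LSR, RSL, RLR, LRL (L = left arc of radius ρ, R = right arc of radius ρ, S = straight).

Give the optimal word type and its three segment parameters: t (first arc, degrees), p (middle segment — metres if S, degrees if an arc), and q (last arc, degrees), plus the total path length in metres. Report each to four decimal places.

Let ψ = atan2(Δy, Δx) = atan2(-12.90, 15.24) = -40.2465° be the start→goal bearing.
Normalize: d = |goal − start| / ρ = 19.966662/5.08 = 3.930445, α = (θ_start − ψ) mod 360° = 131.9465° = 2.302900 rad, β = (θ_goal − ψ) mod 360° = 317.9465° = 5.549213 rad.
Common terms: sin α = 0.743770, cos α = -0.668436, sin β = -0.669825, cos β = 0.742519, cos(α−β) = -0.994522, d² = 15.448400. Work in radians in the unit-radius frame; every candidate has L = ρ·(t + p + q).
LSL: p² = 2 + d² − 2cos(α−β) + 2d(sin α − sin β) = 30.549554; p = √p² = 5.527165; φ = atan2(cos β − cos α, d + sin α − sin β) = 0.258134 rad; t = (φ − α) mod 2π = 4.238419 rad, q = (β − φ) mod 2π = 5.291079 rad → L = 5.08·(4.238419 + 5.527165 + 5.291079) = 5.08·15.056663 = 76.487847 m
RSR: p² = 2 + d² − 2cos(α−β) + 2d(sin β − sin α) = 8.325334; p = √p² = 2.885365; φ = atan2(cos α − cos β, d − sin α + sin β) = -0.510948 rad; t = (α − φ) mod 2π = 2.813848 rad, q = (φ − β) mod 2π = 0.223025 rad → L = 5.08·(2.813848 + 2.885365 + 0.223025) = 5.08·5.922238 = 30.084971 m
LSR: p² = d² − 2 + 2cos(α−β) + 2d(sin α + sin β) = 12.040630; p = √p² = 3.469961; φ = atan2(−cos α − cos β, d + sin α + sin β) − atan2(−2, p) = 0.504369 rad; t = (φ − α) mod 2π = 4.484654 rad, q = (φ − β) mod 2π = 1.238341 rad → L = 5.08·(4.484654 + 3.469961 + 1.238341) = 5.08·9.192956 = 46.700219 m
RSL: p² = d² − 2 + 2cos(α−β) − 2d(sin α + sin β) = 10.878083; p = √p² = 3.298194; φ = atan2(cos α + cos β, d − sin α − sin β) − atan2(2, p) = -0.525899 rad; t = (α − φ) mod 2π = 2.828799 rad, q = (β − φ) mod 2π = 6.075112 rad → L = 5.08·(2.828799 + 3.298194 + 6.075112) = 5.08·12.202105 = 61.986693 m
RLR: c = (6 − d² + 2cos(α−β) + 2d(sin α − sin β))/8 = -0.040667; p = 2π − arccos c = 4.671711 rad; φ = atan2(cos α − cos β, d − sin α + sin β) = -0.510948 rad; t = (α − φ + p/2) mod 2π = 5.149703 rad, q = (α − β − t + p) mod 2π = 2.558881 rad → L = 5.08·(5.149703 + 4.671711 + 2.558881) = 5.08·12.380295 = 62.891898 m
LRL: c = (6 − d² + 2cos(α−β) − 2d(sin α − sin β))/8 = -2.818694, |c| > 1 → infeasible
Shortest: RSR with L = 30.084971 m ≈ 30.0850 m
Convert RSR to answer units (arcs ×180/π): t = 2.813848·180/π = 161.2216°, p = ρ·p = 5.08·2.885365 = 14.6577 m, q = 0.223025·180/π = 12.7784°, L = 30.0850 m.

RSR: t = 161.2216°, p = 14.6577 m, q = 12.7784°, L = 30.0850 m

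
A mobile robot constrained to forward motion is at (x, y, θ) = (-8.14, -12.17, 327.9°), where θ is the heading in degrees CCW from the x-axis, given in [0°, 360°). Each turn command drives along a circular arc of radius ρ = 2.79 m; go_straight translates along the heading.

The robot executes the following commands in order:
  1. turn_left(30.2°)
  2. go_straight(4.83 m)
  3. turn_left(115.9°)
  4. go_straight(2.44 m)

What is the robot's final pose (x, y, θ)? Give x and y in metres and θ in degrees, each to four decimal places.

(-0.2737, -6.6028, 114.0000°)

set_pose: (x, y, θ) = (-8.1400, -12.1700, 327.9000°), ρ = 2.79
turn_left(30.2°): centre at ρ to the left, rotate +30.2° → (-6.7499, -12.5950, 358.1000°)
go_straight(4.83): x += 4.83·cos θ, y += 4.83·sin θ → (-1.9226, -12.7551, 358.1000°)
turn_left(115.9°): centre at ρ to the left, rotate +115.9° → (0.7187, -8.8319, 474.0000° ≡ 114.0000°)
go_straight(2.44): x += 2.44·cos θ, y += 2.44·sin θ → (-0.2737, -6.6028, 114.0000°)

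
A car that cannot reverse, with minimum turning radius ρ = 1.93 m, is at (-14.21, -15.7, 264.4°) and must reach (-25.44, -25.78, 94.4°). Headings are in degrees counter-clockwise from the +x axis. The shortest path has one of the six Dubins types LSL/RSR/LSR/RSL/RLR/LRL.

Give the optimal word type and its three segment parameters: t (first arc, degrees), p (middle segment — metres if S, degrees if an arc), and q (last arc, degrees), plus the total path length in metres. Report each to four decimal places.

RSR: t = 30.5187°, p = 12.5282 m, q = 139.4813°, L = 18.2547 m

Let ψ = atan2(Δy, Δx) = atan2(-10.08, -11.23) = -138.0890° be the start→goal bearing.
Normalize: d = |goal − start| / ρ = 15.090371/1.93 = 7.818845, α = (θ_start − ψ) mod 360° = 42.4890° = 0.741573 rad, β = (θ_goal − ψ) mod 360° = 232.4890° = 4.057698 rad.
Common terms: sin α = 0.675448, cos α = 0.737407, sin β = -0.793236, cos β = -0.608914, cos(α−β) = -0.984808, d² = 61.134339. Work in radians in the unit-radius frame; every candidate has L = ρ·(t + p + q).
LSL: p² = 2 + d² − 2cos(α−β) + 2d(sin α − sin β) = 88.070792; p = √p² = 9.384604; φ = atan2(cos β − cos α, d + sin α − sin β) = -0.143957 rad; t = (φ − α) mod 2π = 5.397655 rad, q = (β − φ) mod 2π = 4.201656 rad → L = 1.93·(5.397655 + 9.384604 + 4.201656) = 1.93·18.983915 = 36.638956 m
RSR: p² = 2 + d² − 2cos(α−β) + 2d(sin β − sin α) = 42.137117; p = √p² = 6.491311; φ = atan2(cos α − cos β, d − sin α + sin β) = 0.208920 rad; t = (α − φ) mod 2π = 0.532653 rad, q = (φ − β) mod 2π = 2.434407 rad → L = 1.93·(0.532653 + 6.491311 + 2.434407) = 1.93·9.458371 = 18.254655 m
LSR: p² = d² − 2 + 2cos(α−β) + 2d(sin α + sin β) = 55.322794; p = √p² = 7.437929; φ = atan2(−cos α − cos β, d + sin α + sin β) − atan2(−2, p) = 0.245995 rad; t = (φ − α) mod 2π = 5.787608 rad, q = (φ − β) mod 2π = 2.471482 rad → L = 1.93·(5.787608 + 7.437929 + 2.471482) = 1.93·15.697020 = 30.295248 m
RSL: p² = d² − 2 + 2cos(α−β) − 2d(sin α + sin β) = 59.006653; p = √p² = 7.681579; φ = atan2(cos α + cos β, d − sin α − sin β) − atan2(2, p) = -0.238520 rad; t = (α − φ) mod 2π = 0.980092 rad, q = (β − φ) mod 2π = 4.296218 rad → L = 1.93·(0.980092 + 7.681579 + 4.296218) = 1.93·12.957889 = 25.008726 m
RLR: c = (6 − d² + 2cos(α−β) + 2d(sin α − sin β))/8 = -4.267140, |c| > 1 → infeasible
LRL: c = (6 − d² + 2cos(α−β) − 2d(sin α − sin β))/8 = -10.008849, |c| > 1 → infeasible
Shortest: RSR with L = 18.254655 m ≈ 18.2547 m
Convert RSR to answer units (arcs ×180/π): t = 0.532653·180/π = 30.5187°, p = ρ·p = 1.93·6.491311 = 12.5282 m, q = 2.434407·180/π = 139.4813°, L = 18.2547 m.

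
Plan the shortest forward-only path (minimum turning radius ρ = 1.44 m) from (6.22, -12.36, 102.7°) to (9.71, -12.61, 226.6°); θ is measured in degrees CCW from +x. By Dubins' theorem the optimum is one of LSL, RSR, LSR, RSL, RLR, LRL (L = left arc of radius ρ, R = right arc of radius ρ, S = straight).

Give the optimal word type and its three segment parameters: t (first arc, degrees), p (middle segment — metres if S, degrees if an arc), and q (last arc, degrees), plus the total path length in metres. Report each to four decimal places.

Let ψ = atan2(Δy, Δx) = atan2(-0.25, 3.49) = -4.0973° be the start→goal bearing.
Normalize: d = |goal − start| / ρ = 3.498943/1.44 = 2.429821, α = (θ_start − ψ) mod 360° = 106.7973° = 1.863964 rad, β = (θ_goal − ψ) mod 360° = 230.6973° = 4.026427 rad.
Common terms: sin α = 0.957333, cos α = -0.288986, sin β = -0.773810, cos β = -0.633418, cos(α−β) = -0.557745, d² = 5.904032. Work in radians in the unit-radius frame; every candidate has L = ρ·(t + p + q).
LSL: p² = 2 + d² − 2cos(α−β) + 2d(sin α − sin β) = 17.432260; p = √p² = 4.175196; φ = atan2(cos β − cos α, d + sin α − sin β) = -0.082588 rad; t = (φ − α) mod 2π = 4.336633 rad, q = (β − φ) mod 2π = 4.109016 rad → L = 1.44·(4.336633 + 4.175196 + 4.109016) = 1.44·12.620844 = 18.174015 m
RSR: p² = 2 + d² − 2cos(α−β) + 2d(sin β − sin α) = 0.606784; p = √p² = 0.778963; φ = atan2(cos α − cos β, d − sin α + sin β) = 0.458012 rad; t = (α − φ) mod 2π = 1.405952 rad, q = (φ − β) mod 2π = 2.714770 rad → L = 1.44·(1.405952 + 0.778963 + 2.714770) = 1.44·4.899686 = 7.055547 m
LSR: p² = d² − 2 + 2cos(α−β) + 2d(sin α + sin β) = 3.680398; p = √p² = 1.918436; φ = atan2(−cos α − cos β, d + sin α + sin β) − atan2(−2, p) = 1.145519 rad; t = (φ − α) mod 2π = 5.564740 rad, q = (φ − β) mod 2π = 3.402277 rad → L = 1.44·(5.564740 + 1.918436 + 3.402277) = 1.44·10.885454 = 15.675054 m
RSL: p² = d² − 2 + 2cos(α−β) − 2d(sin α + sin β) = 1.896685; p = √p² = 1.377202; φ = atan2(cos α + cos β, d − sin α − sin β) − atan2(2, p) = -1.357401 rad; t = (α − φ) mod 2π = 3.221365 rad, q = (β − φ) mod 2π = 5.383828 rad → L = 1.44·(3.221365 + 1.377202 + 5.383828) = 1.44·9.982395 = 14.374648 m
RLR: c = (6 − d² + 2cos(α−β) + 2d(sin α − sin β))/8 = 0.924152; p = 2π − arccos c = 5.891199 rad; φ = atan2(cos α − cos β, d − sin α + sin β) = 0.458012 rad; t = (α − φ + p/2) mod 2π = 4.351551 rad, q = (α − β − t + p) mod 2π = 5.660370 rad → L = 1.44·(4.351551 + 5.891199 + 5.660370) = 1.44·15.903120 = 22.900493 m
LRL: c = (6 − d² + 2cos(α−β) − 2d(sin α − sin β))/8 = -1.179033, |c| > 1 → infeasible
Shortest: RSR with L = 7.055547 m ≈ 7.0555 m
Convert RSR to answer units (arcs ×180/π): t = 1.405952·180/π = 80.5551°, p = ρ·p = 1.44·0.778963 = 1.1217 m, q = 2.714770·180/π = 155.5449°, L = 7.0555 m.

RSR: t = 80.5551°, p = 1.1217 m, q = 155.5449°, L = 7.0555 m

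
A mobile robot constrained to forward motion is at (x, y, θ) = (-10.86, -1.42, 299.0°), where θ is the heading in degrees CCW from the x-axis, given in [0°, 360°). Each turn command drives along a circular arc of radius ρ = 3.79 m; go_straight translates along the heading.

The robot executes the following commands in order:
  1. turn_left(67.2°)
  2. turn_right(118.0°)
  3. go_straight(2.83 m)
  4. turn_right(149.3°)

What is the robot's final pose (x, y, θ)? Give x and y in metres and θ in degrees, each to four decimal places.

(-11.5219, -10.3322, 98.9000°)

set_pose: (x, y, θ) = (-10.8600, -1.4200, 299.0000°), ρ = 3.79
turn_left(67.2°): centre at ρ to the left, rotate +67.2° → (-7.1359, -3.3504, 366.2000° ≡ 6.2000°)
turn_right(118.0°): centre at ρ to the right, rotate −118.0° → (-3.2076, -8.5257, -111.8000° ≡ 248.2000°)
go_straight(2.83): x += 2.83·cos θ, y += 2.83·sin θ → (-4.2586, -11.1533, 248.2000°)
turn_right(149.3°): centre at ρ to the right, rotate −149.3° → (-11.5219, -10.3322, 98.9000°)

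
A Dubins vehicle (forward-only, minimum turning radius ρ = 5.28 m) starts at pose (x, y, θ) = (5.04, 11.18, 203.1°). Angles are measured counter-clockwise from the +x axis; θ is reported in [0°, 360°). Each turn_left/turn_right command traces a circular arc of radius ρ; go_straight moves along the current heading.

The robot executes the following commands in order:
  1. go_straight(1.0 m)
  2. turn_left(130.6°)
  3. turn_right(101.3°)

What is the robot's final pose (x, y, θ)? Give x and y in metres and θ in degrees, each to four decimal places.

(5.6962, -6.7575, 232.4000°)

set_pose: (x, y, θ) = (5.0400, 11.1800, 203.1000°), ρ = 5.28
go_straight(1.0): x += 1.0·cos θ, y += 1.0·sin θ → (4.1202, 10.7877, 203.1000°)
turn_left(130.6°): centre at ρ to the left, rotate +130.6° → (3.8523, 1.1976, 333.7000°)
turn_right(101.3°): centre at ρ to the right, rotate −101.3° → (5.6962, -6.7575, 232.4000°)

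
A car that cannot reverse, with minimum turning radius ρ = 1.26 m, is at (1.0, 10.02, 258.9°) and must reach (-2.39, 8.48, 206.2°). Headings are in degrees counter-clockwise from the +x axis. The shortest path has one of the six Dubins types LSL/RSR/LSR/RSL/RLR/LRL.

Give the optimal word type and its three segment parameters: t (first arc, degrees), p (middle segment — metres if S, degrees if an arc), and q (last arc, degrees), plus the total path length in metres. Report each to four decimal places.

RSL: t = 66.9695°, p = 2.1650 m, q = 14.2695°, L = 3.9515 m

Let ψ = atan2(Δy, Δx) = atan2(-1.54, -3.39) = -155.5688° be the start→goal bearing.
Normalize: d = |goal − start| / ρ = 3.723399/1.26 = 2.955079, α = (θ_start − ψ) mod 360° = 54.4688° = 0.950660 rad, β = (θ_goal − ψ) mod 360° = 1.7688° = 0.030871 rad.
Common terms: sin α = 0.813799, cos α = 0.581146, sin β = 0.030866, cos β = 0.999524, cos(α−β) = 0.605988, d² = 8.732489. Work in radians in the unit-radius frame; every candidate has L = ρ·(t + p + q).
LSL: p² = 2 + d² − 2cos(α−β) + 2d(sin α − sin β) = 14.147769; p = √p² = 3.761352; φ = atan2(cos β − cos α, d + sin α − sin β) = 0.111461 rad; t = (φ − α) mod 2π = 5.443987 rad, q = (β − φ) mod 2π = 6.202595 rad → L = 1.26·(5.443987 + 3.761352 + 6.202595) = 1.26·15.407934 = 19.413997 m
RSR: p² = 2 + d² − 2cos(α−β) + 2d(sin β − sin α) = 4.893256; p = √p² = 2.212071; φ = atan2(cos α − cos β, d − sin α + sin β) = -0.190280 rad; t = (α − φ) mod 2π = 1.140939 rad, q = (φ − β) mod 2π = 6.062034 rad → L = 1.26·(1.140939 + 2.212071 + 6.062034) = 1.26·9.415044 = 11.862956 m
LSR: p² = d² − 2 + 2cos(α−β) + 2d(sin α + sin β) = 12.936570; p = √p² = 3.596744; φ = atan2(−cos α − cos β, d + sin α + sin β) − atan2(−2, p) = 0.113265 rad; t = (φ − α) mod 2π = 5.445791 rad, q = (φ − β) mod 2π = 0.082394 rad → L = 1.26·(5.445791 + 3.596744 + 0.082394) = 1.26·9.124929 = 11.497411 m
RSL: p² = d² − 2 + 2cos(α−β) − 2d(sin α + sin β) = 2.952363; p = √p² = 1.718244; φ = atan2(cos α + cos β, d − sin α − sin β) − atan2(2, p) = -0.218178 rad; t = (α − φ) mod 2π = 1.168838 rad, q = (β − φ) mod 2π = 0.249049 rad → L = 1.26·(1.168838 + 1.718244 + 0.249049) = 1.26·3.136132 = 3.951526 m
RLR: c = (6 − d² + 2cos(α−β) + 2d(sin α − sin β))/8 = 0.388343; p = 2π − arccos c = 5.111222 rad; φ = atan2(cos α − cos β, d − sin α + sin β) = -0.190280 rad; t = (α − φ + p/2) mod 2π = 3.696550 rad, q = (α − β − t + p) mod 2π = 2.334460 rad → L = 1.26·(3.696550 + 5.111222 + 2.334460) = 1.26·11.142232 = 14.039212 m
LRL: c = (6 − d² + 2cos(α−β) − 2d(sin α − sin β))/8 = -0.768471; p = 2π − arccos c = 3.835941 rad; φ = atan2(cos β − cos α, d + sin α − sin β) = 0.111461 rad; t = (φ − α + p/2) mod 2π = 1.078772 rad, q = (β − α − t + p) mod 2π = 1.837380 rad → L = 1.26·(1.078772 + 3.835941 + 1.837380) = 1.26·6.752093 = 8.507637 m
Shortest: RSL with L = 3.951526 m ≈ 3.9515 m
Convert RSL to answer units (arcs ×180/π): t = 1.168838·180/π = 66.9695°, p = ρ·p = 1.26·1.718244 = 2.1650 m, q = 0.249049·180/π = 14.2695°, L = 3.9515 m.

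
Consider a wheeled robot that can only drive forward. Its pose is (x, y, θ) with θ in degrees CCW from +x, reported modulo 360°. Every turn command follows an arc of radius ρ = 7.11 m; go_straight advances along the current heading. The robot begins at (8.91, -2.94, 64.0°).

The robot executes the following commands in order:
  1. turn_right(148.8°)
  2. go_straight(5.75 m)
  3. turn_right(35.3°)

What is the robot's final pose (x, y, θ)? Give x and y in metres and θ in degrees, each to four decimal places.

(21.9728, -15.3489, 239.9000°)

set_pose: (x, y, θ) = (8.9100, -2.9400, 64.0000°), ρ = 7.11
turn_right(148.8°): centre at ρ to the right, rotate −148.8° → (22.3812, -5.4124, -84.8000° ≡ 275.2000°)
go_straight(5.75): x += 5.75·cos θ, y += 5.75·sin θ → (22.9023, -11.1388, 275.2000°)
turn_right(35.3°): centre at ρ to the right, rotate −35.3° → (21.9728, -15.3489, 239.9000°)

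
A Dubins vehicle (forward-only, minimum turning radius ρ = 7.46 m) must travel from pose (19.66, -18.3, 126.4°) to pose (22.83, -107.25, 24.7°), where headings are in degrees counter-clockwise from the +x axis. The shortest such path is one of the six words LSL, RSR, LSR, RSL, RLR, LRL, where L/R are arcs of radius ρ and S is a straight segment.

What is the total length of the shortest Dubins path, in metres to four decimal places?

111.6123 m

Let ψ = atan2(Δy, Δx) = atan2(-88.95, 3.17) = -87.9590° be the start→goal bearing.
Normalize: d = |goal − start| / ρ = 89.006468/7.46 = 11.931162, α = (θ_start − ψ) mod 360° = 214.3590° = 3.741270 rad, β = (θ_goal − ψ) mod 360° = 112.6590° = 1.966270 rad.
Common terms: sin α = -0.564376, cos α = -0.825518, sin β = 0.922814, cos β = -0.385245, cos(α−β) = -0.202787, d² = 142.352626. Work in radians in the unit-radius frame; every candidate has L = ρ·(t + p + q).
LSL: p² = 2 + d² − 2cos(α−β) + 2d(sin α − sin β) = 109.270389; p = √p² = 10.453248; φ = atan2(cos β − cos α, d + sin α − sin β) = 0.042131 rad; t = (φ − α) mod 2π = 2.584046 rad, q = (β − φ) mod 2π = 1.924139 rad → L = 7.46·(2.584046 + 10.453248 + 1.924139) = 7.46·14.961433 = 111.612292 m
RSR: p² = 2 + d² − 2cos(α−β) + 2d(sin β − sin α) = 180.246012; p = √p² = 13.425573; φ = atan2(cos α − cos β, d − sin α + sin β) = -0.032799 rad; t = (α − φ) mod 2π = 3.774069 rad, q = (φ − β) mod 2π = 4.284116 rad → L = 7.46·(3.774069 + 13.425573 + 4.284116) = 7.46·21.483758 = 160.268836 m
LSR: p² = d² − 2 + 2cos(α−β) + 2d(sin α + sin β) = 148.500227; p = √p² = 12.186067; φ = atan2(−cos α − cos β, d + sin α + sin β) − atan2(−2, p) = 0.260874 rad; t = (φ − α) mod 2π = 2.802790 rad, q = (φ − β) mod 2π = 4.577790 rad → L = 7.46·(2.802790 + 12.186067 + 4.577790) = 7.46·19.566646 = 145.967182 m
RSL: p² = d² − 2 + 2cos(α−β) − 2d(sin α + sin β) = 131.393876; p = √p² = 11.462717; φ = atan2(cos α + cos β, d − sin α − sin β) − atan2(2, p) = -0.276983 rad; t = (α − φ) mod 2π = 4.018252 rad, q = (β − φ) mod 2π = 2.243252 rad → L = 7.46·(4.018252 + 11.462717 + 2.243252) = 7.46·17.724222 = 132.222693 m
RLR: c = (6 − d² + 2cos(α−β) + 2d(sin α − sin β))/8 = -21.530752, |c| > 1 → infeasible
LRL: c = (6 − d² + 2cos(α−β) − 2d(sin α − sin β))/8 = -12.658799, |c| > 1 → infeasible
Shortest: LSL with L = 111.612292 m ≈ 111.6123 m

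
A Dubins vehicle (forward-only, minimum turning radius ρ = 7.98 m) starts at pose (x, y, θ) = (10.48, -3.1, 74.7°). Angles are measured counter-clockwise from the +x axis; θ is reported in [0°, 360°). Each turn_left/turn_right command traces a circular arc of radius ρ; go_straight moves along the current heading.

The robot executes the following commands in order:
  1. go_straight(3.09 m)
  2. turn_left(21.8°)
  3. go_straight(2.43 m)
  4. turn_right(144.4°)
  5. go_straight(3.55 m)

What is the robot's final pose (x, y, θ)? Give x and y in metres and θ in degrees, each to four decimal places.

(27.4815, 8.9233, 312.1000°)

set_pose: (x, y, θ) = (10.4800, -3.1000, 74.7000°), ρ = 7.98
go_straight(3.09): x += 3.09·cos θ, y += 3.09·sin θ → (11.2954, -0.1195, 74.7000°)
turn_left(21.8°): centre at ρ to the left, rotate +21.8° → (11.5269, 2.8896, 96.5000°)
go_straight(2.43): x += 2.43·cos θ, y += 2.43·sin θ → (11.2518, 5.3039, 96.5000°)
turn_right(144.4°): centre at ρ to the right, rotate −144.4° → (25.1015, 11.5573, -47.9000° ≡ 312.1000°)
go_straight(3.55): x += 3.55·cos θ, y += 3.55·sin θ → (27.4815, 8.9233, 312.1000°)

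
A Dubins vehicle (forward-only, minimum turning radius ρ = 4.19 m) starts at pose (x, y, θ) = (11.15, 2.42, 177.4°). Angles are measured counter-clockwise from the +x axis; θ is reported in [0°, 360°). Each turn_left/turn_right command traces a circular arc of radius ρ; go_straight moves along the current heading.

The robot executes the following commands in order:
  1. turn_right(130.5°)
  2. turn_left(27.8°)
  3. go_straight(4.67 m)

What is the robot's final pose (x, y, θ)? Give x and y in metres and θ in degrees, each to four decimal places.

set_pose: (x, y, θ) = (11.1500, 2.4200, 177.4000°), ρ = 4.19
turn_right(130.5°): centre at ρ to the right, rotate −130.5° → (8.2807, 9.4686, 46.9000°)
turn_left(27.8°): centre at ρ to the left, rotate +27.8° → (9.2628, 11.2259, 74.7000°)
go_straight(4.67): x += 4.67·cos θ, y += 4.67·sin θ → (10.4951, 15.7304, 74.7000°)

(10.4951, 15.7304, 74.7000°)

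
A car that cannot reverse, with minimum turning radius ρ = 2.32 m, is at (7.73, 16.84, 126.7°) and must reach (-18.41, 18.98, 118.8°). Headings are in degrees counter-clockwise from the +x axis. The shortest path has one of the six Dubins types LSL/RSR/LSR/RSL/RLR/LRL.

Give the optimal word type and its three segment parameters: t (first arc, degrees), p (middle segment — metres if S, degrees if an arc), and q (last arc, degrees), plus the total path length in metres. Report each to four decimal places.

Let ψ = atan2(Δy, Δx) = atan2(2.14, -26.14) = 175.3198° be the start→goal bearing.
Normalize: d = |goal − start| / ρ = 26.227451/2.32 = 11.304936, α = (θ_start − ψ) mod 360° = 311.3802° = 5.434610 rad, β = (θ_goal − ψ) mod 360° = 303.4802° = 5.296729 rad.
Common terms: sin α = -0.750340, cos α = 0.661052, sin β = -0.834077, cos β = 0.551649, cos(α−β) = 0.990509, d² = 127.801576. Work in radians in the unit-radius frame; every candidate has L = ρ·(t + p + q).
LSL: p² = 2 + d² − 2cos(α−β) + 2d(sin α − sin β) = 129.713838; p = √p² = 11.389198; φ = atan2(cos β − cos α, d + sin α − sin β) = -0.009606 rad; t = (φ − α) mod 2π = 0.838970 rad, q = (β − φ) mod 2π = 5.306335 rad → L = 2.32·(0.838970 + 11.389198 + 5.306335) = 2.32·17.534503 = 40.680046 m
RSR: p² = 2 + d² − 2cos(α−β) + 2d(sin β − sin α) = 125.927275; p = √p² = 11.221732; φ = atan2(cos α − cos β, d − sin α + sin β) = 0.009749 rad; t = (α − φ) mod 2π = 5.424860 rad, q = (φ − β) mod 2π = 0.996206 rad → L = 2.32·(5.424860 + 11.221732 + 0.996206) = 2.32·17.642799 = 40.931293 m
LSR: p² = d² − 2 + 2cos(α−β) + 2d(sin α + sin β) = 91.959145; p = √p² = 9.589533; φ = atan2(−cos α − cos β, d + sin α + sin β) − atan2(−2, p) = 0.081498 rad; t = (φ − α) mod 2π = 0.930074 rad, q = (φ − β) mod 2π = 1.067955 rad → L = 2.32·(0.930074 + 9.589533 + 1.067955) = 2.32·11.587561 = 26.883142 m
RSL: p² = d² − 2 + 2cos(α−β) − 2d(sin α + sin β) = 163.606044; p = √p² = 12.790858; φ = atan2(cos α + cos β, d − sin α − sin β) − atan2(2, p) = -0.061296 rad; t = (α − φ) mod 2π = 5.495906 rad, q = (β − φ) mod 2π = 5.358025 rad → L = 2.32·(5.495906 + 12.790858 + 5.358025) = 2.32·23.644789 = 54.855910 m
RLR: c = (6 − d² + 2cos(α−β) + 2d(sin α − sin β))/8 = -14.740909, |c| > 1 → infeasible
LRL: c = (6 − d² + 2cos(α−β) − 2d(sin α − sin β))/8 = -15.214230, |c| > 1 → infeasible
Shortest: LSR with L = 26.883142 m ≈ 26.8831 m
Convert LSR to answer units (arcs ×180/π): t = 0.930074·180/π = 53.2893°, p = ρ·p = 2.32·9.589533 = 22.2477 m, q = 1.067955·180/π = 61.1893°, L = 26.8831 m.

LSR: t = 53.2893°, p = 22.2477 m, q = 61.1893°, L = 26.8831 m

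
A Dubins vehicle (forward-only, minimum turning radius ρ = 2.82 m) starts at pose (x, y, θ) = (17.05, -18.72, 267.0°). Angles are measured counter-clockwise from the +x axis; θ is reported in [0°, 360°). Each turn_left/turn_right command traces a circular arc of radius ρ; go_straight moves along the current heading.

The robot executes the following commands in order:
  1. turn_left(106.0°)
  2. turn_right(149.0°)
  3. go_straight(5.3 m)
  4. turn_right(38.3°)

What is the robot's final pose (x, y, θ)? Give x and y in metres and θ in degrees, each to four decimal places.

(17.6024, -30.8508, 185.7000°)

set_pose: (x, y, θ) = (17.0500, -18.7200, 267.0000°), ρ = 2.82
turn_left(106.0°): centre at ρ to the left, rotate +106.0° → (20.5005, -21.6153, 373.0000° ≡ 13.0000°)
turn_right(149.0°): centre at ρ to the right, rotate −149.0° → (23.0938, -26.3916, -136.0000° ≡ 224.0000°)
go_straight(5.3): x += 5.3·cos θ, y += 5.3·sin θ → (19.2813, -30.0733, 224.0000°)
turn_right(38.3°): centre at ρ to the right, rotate −38.3° → (17.6024, -30.8508, 185.7000°)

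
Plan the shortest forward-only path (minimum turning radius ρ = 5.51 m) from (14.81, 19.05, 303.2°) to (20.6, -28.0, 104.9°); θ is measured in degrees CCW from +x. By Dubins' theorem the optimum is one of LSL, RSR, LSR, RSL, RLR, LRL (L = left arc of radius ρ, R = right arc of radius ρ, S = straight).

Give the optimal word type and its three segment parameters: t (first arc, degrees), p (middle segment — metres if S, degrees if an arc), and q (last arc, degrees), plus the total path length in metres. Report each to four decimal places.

Let ψ = atan2(Δy, Δx) = atan2(-47.05, 5.79) = -82.9844° be the start→goal bearing.
Normalize: d = |goal − start| / ρ = 47.404922/5.51 = 8.603434, α = (θ_start − ψ) mod 360° = 26.1844° = 0.457004 rad, β = (θ_goal − ψ) mod 360° = 187.8844° = 3.279202 rad.
Common terms: sin α = 0.441262, cos α = 0.897378, sin β = -0.137175, cos β = -0.990547, cos(α−β) = -0.949425, d² = 74.019078. Work in radians in the unit-radius frame; every candidate has L = ρ·(t + p + q).
LSL: p² = 2 + d² − 2cos(α−β) + 2d(sin α − sin β) = 87.871019; p = √p² = 9.373954; φ = atan2(cos β − cos α, d + sin α − sin β) = -0.202788 rad; t = (φ − α) mod 2π = 5.623393 rad, q = (β − φ) mod 2π = 3.481990 rad → L = 5.51·(5.623393 + 9.373954 + 3.481990) = 5.51·18.479337 = 101.821147 m
RSR: p² = 2 + d² − 2cos(α−β) + 2d(sin β − sin α) = 67.964838; p = √p² = 8.244079; φ = atan2(cos α − cos β, d − sin α + sin β) = 0.231054 rad; t = (α − φ) mod 2π = 0.225950 rad, q = (φ − β) mod 2π = 3.235038 rad → L = 5.51·(0.225950 + 8.244079 + 3.235038) = 5.51·11.705067 = 64.494918 m
LSR: p² = d² − 2 + 2cos(α−β) + 2d(sin α + sin β) = 75.352606; p = √p² = 8.680588; φ = atan2(−cos α − cos β, d + sin α + sin β) − atan2(−2, p) = 0.236907 rad; t = (φ − α) mod 2π = 6.063088 rad, q = (φ − β) mod 2π = 3.240890 rad → L = 5.51·(6.063088 + 8.680588 + 3.240890) = 5.51·17.984566 = 99.094956 m
RSL: p² = d² − 2 + 2cos(α−β) − 2d(sin α + sin β) = 64.887848; p = √p² = 8.055299; φ = atan2(cos α + cos β, d − sin α − sin β) − atan2(2, p) = -0.254588 rad; t = (α − φ) mod 2π = 0.711593 rad, q = (β − φ) mod 2π = 3.533790 rad → L = 5.51·(0.711593 + 8.055299 + 3.533790) = 5.51·12.300682 = 67.776758 m
RLR: c = (6 − d² + 2cos(α−β) + 2d(sin α − sin β))/8 = -7.495605, |c| > 1 → infeasible
LRL: c = (6 − d² + 2cos(α−β) − 2d(sin α − sin β))/8 = -9.983877, |c| > 1 → infeasible
Shortest: RSR with L = 64.494918 m ≈ 64.4949 m
Convert RSR to answer units (arcs ×180/π): t = 0.225950·180/π = 12.9460°, p = ρ·p = 5.51·8.244079 = 45.4249 m, q = 3.235038·180/π = 185.3540°, L = 64.4949 m.

RSR: t = 12.9460°, p = 45.4249 m, q = 185.3540°, L = 64.4949 m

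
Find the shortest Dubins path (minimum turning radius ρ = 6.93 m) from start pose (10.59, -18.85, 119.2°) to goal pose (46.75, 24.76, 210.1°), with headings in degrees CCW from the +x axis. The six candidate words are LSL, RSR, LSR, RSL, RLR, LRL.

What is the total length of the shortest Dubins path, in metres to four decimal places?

78.7864 m

Let ψ = atan2(Δy, Δx) = atan2(43.61, 36.16) = 50.3356° be the start→goal bearing.
Normalize: d = |goal − start| / ρ = 56.651370/6.93 = 8.174801, α = (θ_start − ψ) mod 360° = 68.8644° = 1.201911 rad, β = (θ_goal − ψ) mod 360° = 159.7644° = 2.788415 rad.
Common terms: sin α = 0.932730, cos α = 0.360576, sin β = 0.345881, cos β = -0.938278, cos(α−β) = -0.015707, d² = 66.827369. Work in radians in the unit-radius frame; every candidate has L = ρ·(t + p + q).
LSL: p² = 2 + d² − 2cos(α−β) + 2d(sin α − sin β) = 78.453530; p = √p² = 8.857400; φ = atan2(cos β − cos α, d + sin α − sin β) = -0.147171 rad; t = (φ − α) mod 2π = 4.934103 rad, q = (β − φ) mod 2π = 2.935587 rad → L = 6.93·(4.934103 + 8.857400 + 2.935587) = 6.93·16.727089 = 115.918729 m
RSR: p² = 2 + d² − 2cos(α−β) + 2d(sin β − sin α) = 59.264037; p = √p² = 7.698314; φ = atan2(cos α − cos β, d − sin α + sin β) = 0.169530 rad; t = (α − φ) mod 2π = 1.032381 rad, q = (φ − β) mod 2π = 3.664300 rad → L = 6.93·(1.032381 + 7.698314 + 3.664300) = 6.93·12.394995 = 85.897315 m
LSR: p² = d² − 2 + 2cos(α−β) + 2d(sin α + sin β) = 85.700730; p = √p² = 9.257469; φ = atan2(−cos α − cos β, d + sin α + sin β) − atan2(−2, p) = 0.273806 rad; t = (φ − α) mod 2π = 5.355081 rad, q = (φ − β) mod 2π = 3.768576 rad → L = 6.93·(5.355081 + 9.257469 + 3.768576) = 6.93·18.381126 = 127.381202 m
RSL: p² = d² − 2 + 2cos(α−β) − 2d(sin α + sin β) = 43.891179; p = √p² = 6.625042; φ = atan2(cos α + cos β, d − sin α − sin β) − atan2(2, p) = -0.376761 rad; t = (α − φ) mod 2π = 1.578672 rad, q = (β − φ) mod 2π = 3.165176 rad → L = 6.93·(1.578672 + 6.625042 + 3.165176) = 6.93·11.368890 = 78.786411 m
RLR: c = (6 − d² + 2cos(α−β) + 2d(sin α − sin β))/8 = -6.408005, |c| > 1 → infeasible
LRL: c = (6 − d² + 2cos(α−β) − 2d(sin α − sin β))/8 = -8.806691, |c| > 1 → infeasible
Shortest: RSL with L = 78.786411 m ≈ 78.7864 m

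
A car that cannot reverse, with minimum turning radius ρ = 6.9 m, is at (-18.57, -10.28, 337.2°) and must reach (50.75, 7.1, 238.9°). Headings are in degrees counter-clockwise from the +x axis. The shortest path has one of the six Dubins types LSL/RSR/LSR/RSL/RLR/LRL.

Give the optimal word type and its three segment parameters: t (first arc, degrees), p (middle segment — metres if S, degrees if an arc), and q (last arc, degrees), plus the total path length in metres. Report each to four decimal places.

LSR: t = 49.0647°, p = 60.9206 m, q = 147.3647°, L = 84.5762 m

Let ψ = atan2(Δy, Δx) = atan2(17.38, 69.32) = 14.0751° be the start→goal bearing.
Normalize: d = |goal − start| / ρ = 71.465564/6.9 = 10.357328, α = (θ_start − ψ) mod 360° = 323.1249° = 5.639593 rad, β = (θ_goal − ψ) mod 360° = 224.8249° = 3.923934 rad.
Common terms: sin α = -0.600073, cos α = 0.799945, sin β = -0.704942, cos β = -0.709265, cos(α−β) = -0.144356, d² = 107.274245. Work in radians in the unit-radius frame; every candidate has L = ρ·(t + p + q).
LSL: p² = 2 + d² − 2cos(α−β) + 2d(sin α − sin β) = 111.735283; p = √p² = 10.570491; φ = atan2(cos β − cos α, d + sin α − sin β) = -0.143265 rad; t = (φ − α) mod 2π = 0.500327 rad, q = (β − φ) mod 2π = 4.067200 rad → L = 6.9·(0.500327 + 10.570491 + 4.067200) = 6.9·15.138018 = 104.452323 m
RSR: p² = 2 + d² − 2cos(α−β) + 2d(sin β − sin α) = 107.390632; p = √p² = 10.362945; φ = atan2(cos α − cos β, d − sin α + sin β) = 0.146155 rad; t = (α − φ) mod 2π = 5.493438 rad, q = (φ − β) mod 2π = 2.505406 rad → L = 6.9·(5.493438 + 10.362945 + 2.505406) = 6.9·18.361789 = 126.696345 m
LSR: p² = d² − 2 + 2cos(α−β) + 2d(sin α + sin β) = 77.952591; p = √p² = 8.829076; φ = atan2(−cos α − cos β, d + sin α + sin β) − atan2(−2, p) = 0.212748 rad; t = (φ − α) mod 2π = 0.856340 rad, q = (φ − β) mod 2π = 2.571999 rad → L = 6.9·(0.856340 + 8.829076 + 2.571999) = 6.9·12.257416 = 84.576168 m
RSL: p² = d² − 2 + 2cos(α−β) − 2d(sin α + sin β) = 132.018474; p = √p² = 11.489929; φ = atan2(cos α + cos β, d − sin α − sin β) − atan2(2, p) = -0.164563 rad; t = (α − φ) mod 2π = 5.804156 rad, q = (β − φ) mod 2π = 4.088498 rad → L = 6.9·(5.804156 + 11.489929 + 4.088498) = 6.9·21.382583 = 147.539823 m
RLR: c = (6 − d² + 2cos(α−β) + 2d(sin α − sin β))/8 = -12.423829, |c| > 1 → infeasible
LRL: c = (6 − d² + 2cos(α−β) − 2d(sin α − sin β))/8 = -12.966910, |c| > 1 → infeasible
Shortest: LSR with L = 84.576168 m ≈ 84.5762 m
Convert LSR to answer units (arcs ×180/π): t = 0.856340·180/π = 49.0647°, p = ρ·p = 6.9·8.829076 = 60.9206 m, q = 2.571999·180/π = 147.3647°, L = 84.5762 m.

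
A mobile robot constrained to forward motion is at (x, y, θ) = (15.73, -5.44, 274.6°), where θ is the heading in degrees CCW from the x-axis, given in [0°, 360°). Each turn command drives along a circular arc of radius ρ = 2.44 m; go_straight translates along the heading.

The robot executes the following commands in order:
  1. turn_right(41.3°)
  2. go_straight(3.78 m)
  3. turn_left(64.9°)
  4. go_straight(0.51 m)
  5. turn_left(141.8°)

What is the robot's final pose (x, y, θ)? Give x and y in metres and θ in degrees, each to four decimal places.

set_pose: (x, y, θ) = (15.7300, -5.4400, 274.6000°), ρ = 2.44
turn_right(41.3°): centre at ρ to the right, rotate −41.3° → (15.2542, -7.0939, 233.3000°)
go_straight(3.78): x += 3.78·cos θ, y += 3.78·sin θ → (12.9952, -10.1246, 233.3000°)
turn_left(64.9°): centre at ρ to the left, rotate +64.9° → (12.8011, -12.7358, 298.2000°)
go_straight(0.51): x += 0.51·cos θ, y += 0.51·sin θ → (13.0421, -13.1853, 298.2000°)
turn_left(141.8°): centre at ρ to the left, rotate +141.8° → (17.5954, -12.4560, 440.0000° ≡ 80.0000°)

(17.5954, -12.4560, 80.0000°)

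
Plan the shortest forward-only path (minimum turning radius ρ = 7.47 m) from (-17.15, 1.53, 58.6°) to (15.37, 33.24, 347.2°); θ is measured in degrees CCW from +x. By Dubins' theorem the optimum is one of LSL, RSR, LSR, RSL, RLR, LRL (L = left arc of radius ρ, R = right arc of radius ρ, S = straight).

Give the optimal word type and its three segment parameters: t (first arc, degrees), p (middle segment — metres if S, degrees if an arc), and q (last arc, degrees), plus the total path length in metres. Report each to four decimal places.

RSR: t = 9.4532°, p = 37.4379 m, q = 61.9468°, L = 46.7468 m

Let ψ = atan2(Δy, Δx) = atan2(31.71, 32.52) = 44.2775° be the start→goal bearing.
Normalize: d = |goal − start| / ρ = 45.421080/7.47 = 6.080466, α = (θ_start − ψ) mod 360° = 14.3225° = 0.249975 rad, β = (θ_goal − ψ) mod 360° = 302.9225° = 5.286995 rad.
Common terms: sin α = 0.247380, cos α = 0.968919, sin β = -0.839406, cos β = 0.543504, cos(α−β) = 0.318959, d² = 36.972065. Work in radians in the unit-radius frame; every candidate has L = ρ·(t + p + q).
LSL: p² = 2 + d² − 2cos(α−β) + 2d(sin α − sin β) = 51.550478; p = √p² = 7.179866; φ = atan2(cos β − cos α, d + sin α − sin β) = -0.059286 rad; t = (φ − α) mod 2π = 5.973925 rad, q = (β − φ) mod 2π = 5.346281 rad → L = 7.47·(5.973925 + 7.179866 + 5.346281) = 7.47·18.500072 = 138.195536 m
RSR: p² = 2 + d² − 2cos(α−β) + 2d(sin β − sin α) = 25.117814; p = √p² = 5.011768; φ = atan2(cos α − cos β, d − sin α + sin β) = 0.084985 rad; t = (α − φ) mod 2π = 0.164990 rad, q = (φ − β) mod 2π = 1.081175 rad → L = 7.47·(0.164990 + 5.011768 + 1.081175) = 7.47·6.257933 = 46.746757 m
LSR: p² = d² − 2 + 2cos(α−β) + 2d(sin α + sin β) = 28.410389; p = √p² = 5.330140; φ = atan2(−cos α − cos β, d + sin α + sin β) − atan2(−2, p) = 0.090076 rad; t = (φ − α) mod 2π = 6.123286 rad, q = (φ − β) mod 2π = 1.086266 rad → L = 7.47·(6.123286 + 5.330140 + 1.086266) = 7.47·12.539692 = 93.671500 m
RSL: p² = d² − 2 + 2cos(α−β) − 2d(sin α + sin β) = 42.809578; p = √p² = 6.542903; φ = atan2(cos α + cos β, d − sin α − sin β) − atan2(2, p) = -0.073756 rad; t = (α − φ) mod 2π = 0.323731 rad, q = (β − φ) mod 2π = 5.360751 rad → L = 7.47·(0.323731 + 6.542903 + 5.360751) = 7.47·12.227385 = 91.338564 m
RLR: c = (6 − d² + 2cos(α−β) + 2d(sin α − sin β))/8 = -2.139727, |c| > 1 → infeasible
LRL: c = (6 − d² + 2cos(α−β) − 2d(sin α − sin β))/8 = -5.443810, |c| > 1 → infeasible
Shortest: RSR with L = 46.746757 m ≈ 46.7468 m
Convert RSR to answer units (arcs ×180/π): t = 0.164990·180/π = 9.4532°, p = ρ·p = 7.47·5.011768 = 37.4379 m, q = 1.081175·180/π = 61.9468°, L = 46.7468 m.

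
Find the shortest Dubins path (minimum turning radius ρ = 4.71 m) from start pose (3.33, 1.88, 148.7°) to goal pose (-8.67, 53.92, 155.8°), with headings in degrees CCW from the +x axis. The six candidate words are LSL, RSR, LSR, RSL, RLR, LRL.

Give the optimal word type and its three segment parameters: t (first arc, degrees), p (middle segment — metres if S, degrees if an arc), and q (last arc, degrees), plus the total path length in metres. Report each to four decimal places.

Let ψ = atan2(Δy, Δx) = atan2(52.04, -12.00) = 102.9850° be the start→goal bearing.
Normalize: d = |goal − start| / ρ = 53.405633/4.71 = 11.338776, α = (θ_start − ψ) mod 360° = 45.7150° = 0.797878 rad, β = (θ_goal − ψ) mod 360° = 52.8150° = 0.921796 rad.
Common terms: sin α = 0.715876, cos α = 0.698227, sin β = 0.796689, cos β = 0.604390, cos(α−β) = 0.992332, d² = 128.567830. Work in radians in the unit-radius frame; every candidate has L = ρ·(t + p + q).
LSL: p² = 2 + d² − 2cos(α−β) + 2d(sin α − sin β) = 126.750535; p = √p² = 11.258354; φ = atan2(cos β − cos α, d + sin α − sin β) = -0.008335 rad; t = (φ − α) mod 2π = 5.476972 rad, q = (β − φ) mod 2π = 0.930131 rad → L = 4.71·(5.476972 + 11.258354 + 0.930131) = 4.71·17.665458 = 83.204306 m
RSR: p² = 2 + d² − 2cos(α−β) + 2d(sin β − sin α) = 130.415797; p = √p² = 11.419974; φ = atan2(cos α − cos β, d − sin α + sin β) = 0.008217 rad; t = (α − φ) mod 2π = 0.789661 rad, q = (φ − β) mod 2π = 5.369606 rad → L = 4.71·(0.789661 + 11.419974 + 5.369606) = 4.71·17.579241 = 82.798223 m
LSR: p² = d² − 2 + 2cos(α−β) + 2d(sin α + sin β) = 162.853752; p = √p² = 12.761417; φ = atan2(−cos α − cos β, d + sin α + sin β) − atan2(−2, p) = 0.054442 rad; t = (φ − α) mod 2π = 5.539750 rad, q = (φ − β) mod 2π = 5.415832 rad → L = 4.71·(5.539750 + 12.761417 + 5.415832) = 4.71·23.716998 = 111.707060 m
RSL: p² = d² − 2 + 2cos(α−β) − 2d(sin α + sin β) = 94.251236; p = √p² = 9.708308; φ = atan2(cos α + cos β, d − sin α − sin β) − atan2(2, p) = -0.071370 rad; t = (α − φ) mod 2π = 0.869248 rad, q = (β − φ) mod 2π = 0.993166 rad → L = 4.71·(0.869248 + 9.708308 + 0.993166) = 4.71·11.570721 = 54.498096 m
RLR: c = (6 − d² + 2cos(α−β) + 2d(sin α − sin β))/8 = -15.301975, |c| > 1 → infeasible
LRL: c = (6 − d² + 2cos(α−β) − 2d(sin α − sin β))/8 = -14.843817, |c| > 1 → infeasible
Shortest: RSL with L = 54.498096 m ≈ 54.4981 m
Convert RSL to answer units (arcs ×180/π): t = 0.869248·180/π = 49.8042°, p = ρ·p = 4.71·9.708308 = 45.7261 m, q = 0.993166·180/π = 56.9042°, L = 54.4981 m.

RSL: t = 49.8042°, p = 45.7261 m, q = 56.9042°, L = 54.4981 m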